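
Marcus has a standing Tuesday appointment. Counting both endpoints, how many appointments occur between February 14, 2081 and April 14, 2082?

February 14, 2081 is a Friday.
The range spans 425 days (inclusive of both endpoints).
425 = 7 × 60 + 5, so there are 60 full weeks plus 5 extra days.
Each full week contributes one Tuesday: 60 so far.
The 5 extra days are Fri, Sat, Sun, Mon, Tue — 1 of them qualifies.
Total: 60 + 1 = 61.

61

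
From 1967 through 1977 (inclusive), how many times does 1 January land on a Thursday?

Day of week of January 1 in each year:
1967: Sun, 1968: Mon, 1969: Wed, 1970: Thu ✓, 1971: Fri, 1972: Sat, 1973: Mon, 1974: Tue, 1975: Wed, 1976: Thu ✓, 1977: Sat
Thursdays: 1970, 1976.

2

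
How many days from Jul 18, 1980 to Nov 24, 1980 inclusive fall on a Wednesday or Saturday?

Jul 18, 1980 is a Friday.
That's 130 days from start to end, counting both.
130 = 7 × 18 + 4, so there are 18 full weeks plus 4 extra days.
Each full week contributes 2 days from the set (Wed, Sat): 18 × 2 = 36.
The 4 extra days are Friday, Saturday, Sunday, Monday — 1 of them qualifies.
Total: 36 + 1 = 37.

37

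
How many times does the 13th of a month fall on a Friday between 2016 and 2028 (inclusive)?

21

Friday-the-13ths by year:
2016: May
2017: Jan, Oct
2018: Apr, Jul
2019: Sep, Dec
2020: Mar, Nov
2021: Aug
2022: May
2023: Jan, Oct
2024: Sep, Dec
2025: Jun
2026: Feb, Mar, Nov
2027: Aug
2028: Oct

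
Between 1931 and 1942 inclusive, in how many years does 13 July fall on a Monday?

3

Day of week of July 13 in each year:
1931: Mon ✓, 1932: Wed, 1933: Thu, 1934: Fri, 1935: Sat, 1936: Mon ✓, 1937: Tue, 1938: Wed, 1939: Thu, 1940: Sat, 1941: Sun, 1942: Mon ✓
Mondays: 1931, 1936, 1942.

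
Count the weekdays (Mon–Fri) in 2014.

2014-01-01 is a Wednesday.
The range spans 365 days (inclusive of both endpoints).
365 = 7 × 52 + 1, so there are 52 full weeks plus 1 extra day.
Each full week contributes 5 weekdays (Mon–Fri): 52 × 5 = 260.
The 1 extra day is Wed — 1 of them qualifies.
Total: 260 + 1 = 261.

261 weekdays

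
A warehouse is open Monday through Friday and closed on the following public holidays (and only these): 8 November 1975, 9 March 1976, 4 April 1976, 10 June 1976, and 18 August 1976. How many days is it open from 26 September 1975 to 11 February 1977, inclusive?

26 September 1975 is a Friday.
That's 505 days from start to end, counting both.
505 = 7 × 72 + 1, so there are 72 full weeks plus 1 extra day.
Each full week contributes 5 weekdays (Mon–Fri): 72 × 5 = 360.
The 1 extra day is Fri — 1 of them qualifies.
Total: 360 + 1 = 361.
Holidays: 8 November 1975 (Sat); 9 March 1976 (Tue); 4 April 1976 (Sun); 10 June 1976 (Thu); 18 August 1976 (Wed).
3 of the 5 holidays fall on weekdays; the rest are weekends and were already excluded.
Business days: 361 − 3 = 358.

358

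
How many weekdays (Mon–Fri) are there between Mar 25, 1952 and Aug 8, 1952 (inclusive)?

99

Mar 25, 1952 is a Tuesday.
The range spans 137 days (inclusive of both endpoints).
137 = 7 × 19 + 4, so there are 19 full weeks plus 4 extra days.
Each full week contributes 5 weekdays (Mon–Fri): 19 × 5 = 95.
The 4 extra days are Tuesday, Wednesday, Thursday, Friday — 4 of them qualify.
Total: 95 + 4 = 99.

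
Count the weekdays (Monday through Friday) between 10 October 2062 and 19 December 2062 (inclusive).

51 weekdays

10 October 2062 is a Tuesday.
From 10 October 2062 to 19 December 2062 is 71 days inclusive.
71 = 7 × 10 + 1, so there are 10 full weeks plus 1 extra day.
Each full week contributes 5 weekdays (Mon–Fri): 10 × 5 = 50.
The 1 extra day is Tue — 1 of them qualifies.
Total: 50 + 1 = 51.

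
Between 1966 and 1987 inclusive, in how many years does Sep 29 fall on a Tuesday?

3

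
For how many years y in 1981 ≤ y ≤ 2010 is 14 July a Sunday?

4

Day of week of July 14 in each year:
1981: Tue, 1982: Wed, 1983: Thu, 1984: Sat, 1985: Sun ✓, 1986: Mon, 1987: Tue, 1988: Thu, 1989: Fri, 1990: Sat, 1991: Sun ✓, 1992: Tue, 1993: Wed, 1994: Thu, 1995: Fri, 1996: Sun ✓, 1997: Mon, 1998: Tue, 1999: Wed, 2000: Fri, 2001: Sat, 2002: Sun ✓, 2003: Mon, 2004: Wed, 2005: Thu, 2006: Fri, 2007: Sat, 2008: Mon, 2009: Tue, 2010: Wed
Sundays: 1985, 1991, 1996, 2002.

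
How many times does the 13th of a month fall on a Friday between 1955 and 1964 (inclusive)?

19

Friday-the-13ths by year:
1955: May
1956: Jan, Apr, Jul
1957: Sep, Dec
1958: Jun
1959: Feb, Mar, Nov
1960: May
1961: Jan, Oct
1962: Apr, Jul
1963: Sep, Dec
1964: Mar, Nov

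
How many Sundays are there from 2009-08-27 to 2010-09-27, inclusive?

2009-08-27 is a Thursday.
The range spans 397 days (inclusive of both endpoints).
397 = 7 × 56 + 5, so there are 56 full weeks plus 5 extra days.
Each full week contributes one Sunday: 56 so far.
The 5 extra days are Thu, Fri, Sat, Sun, Mon — 1 of them qualifies.
Total: 56 + 1 = 57.

57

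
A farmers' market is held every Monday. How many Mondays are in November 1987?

1 November 1987 is a Sunday.
The range spans 30 days (inclusive of both endpoints).
30 = 7 × 4 + 2, so there are 4 full weeks plus 2 extra days.
Each full week contributes one Monday: 4 so far.
The 2 extra days are Sunday, Monday — 1 of them qualifies.
Total: 4 + 1 = 5.

5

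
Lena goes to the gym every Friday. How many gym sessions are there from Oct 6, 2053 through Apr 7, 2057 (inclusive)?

183

Oct 6, 2053 is a Monday.
That's 1280 days from start to end, counting both.
1280 = 7 × 182 + 6, so there are 182 full weeks plus 6 extra days.
Each full week contributes one Friday: 182 so far.
The 6 extra days are Mon, Tue, Wed, Thu, Fri, Sat — 1 of them qualifies.
Total: 182 + 1 = 183.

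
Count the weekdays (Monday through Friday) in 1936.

Jan 1, 1936 is a Wednesday.
That's 366 days from start to end, counting both.
366 = 7 × 52 + 2, so there are 52 full weeks plus 2 extra days.
Each full week contributes 5 weekdays (Mon–Fri): 52 × 5 = 260.
The 2 extra days are Wed, Thu — 2 of them qualify.
Total: 260 + 2 = 262.

262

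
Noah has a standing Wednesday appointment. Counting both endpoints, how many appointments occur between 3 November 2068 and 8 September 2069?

44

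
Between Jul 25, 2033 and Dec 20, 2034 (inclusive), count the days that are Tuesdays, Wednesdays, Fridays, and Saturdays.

294

Jul 25, 2033 is a Monday.
The range spans 514 days (inclusive of both endpoints).
514 = 7 × 73 + 3, so there are 73 full weeks plus 3 extra days.
Each full week contributes 4 days from the set (Tue, Wed, Fri, Sat): 73 × 4 = 292.
The 3 extra days are Mon, Tue, Wed — 2 of them qualify.
Total: 292 + 2 = 294.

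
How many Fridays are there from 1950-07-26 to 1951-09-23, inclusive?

61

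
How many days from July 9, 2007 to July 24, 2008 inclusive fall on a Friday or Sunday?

July 9, 2007 is a Monday.
The range spans 382 days (inclusive of both endpoints).
382 = 7 × 54 + 4, so there are 54 full weeks plus 4 extra days.
Each full week contributes 2 days from the set (Fri, Sun): 54 × 2 = 108.
The 4 extra days are Monday, Tuesday, Wednesday, Thursday — none qualify.
Total: 108 + 0 = 108.

108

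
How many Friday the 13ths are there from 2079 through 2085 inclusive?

Friday-the-13ths by year:
2079: Jan, Oct
2080: Sep, Dec
2081: Jun
2082: Feb, Mar, Nov
2083: Aug
2084: Oct
2085: Apr, Jul

12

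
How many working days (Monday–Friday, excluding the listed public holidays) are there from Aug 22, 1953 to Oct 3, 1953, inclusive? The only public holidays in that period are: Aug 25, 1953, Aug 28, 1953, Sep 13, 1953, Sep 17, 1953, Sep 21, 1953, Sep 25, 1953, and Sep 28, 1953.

24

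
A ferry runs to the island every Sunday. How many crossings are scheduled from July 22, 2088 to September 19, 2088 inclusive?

9

July 22, 2088 is a Thursday.
From July 22, 2088 to September 19, 2088 is 60 days inclusive.
60 = 7 × 8 + 4, so there are 8 full weeks plus 4 extra days.
Each full week contributes one Sunday: 8 so far.
The 4 extra days are Thursday, Friday, Saturday, Sunday — 1 of them qualifies.
Total: 8 + 1 = 9.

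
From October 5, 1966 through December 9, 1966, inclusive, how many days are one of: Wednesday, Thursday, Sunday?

29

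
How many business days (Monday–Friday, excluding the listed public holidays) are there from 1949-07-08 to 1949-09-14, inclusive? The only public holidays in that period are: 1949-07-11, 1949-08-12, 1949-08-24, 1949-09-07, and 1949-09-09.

1949-07-08 is a Friday.
From 1949-07-08 to 1949-09-14 is 69 days inclusive.
69 = 7 × 9 + 6, so there are 9 full weeks plus 6 extra days.
Each full week contributes 5 weekdays (Mon–Fri): 9 × 5 = 45.
The 6 extra days are Friday, Saturday, Sunday, Monday, Tuesday, Wednesday — 4 of them qualify.
Total: 45 + 4 = 49.
Holidays: 1949-07-11 (Mon); 1949-08-12 (Fri); 1949-08-24 (Wed); 1949-09-07 (Wed); 1949-09-09 (Fri).
All 5 holidays fall on weekdays, so subtract 5.
Business days: 49 − 5 = 44.

44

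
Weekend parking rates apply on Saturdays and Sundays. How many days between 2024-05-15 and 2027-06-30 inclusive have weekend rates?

326

2024-05-15 is a Wednesday.
The range spans 1142 days (inclusive of both endpoints).
1142 = 7 × 163 + 1, so there are 163 full weeks plus 1 extra day.
Each full week contributes 2 weekend days (Sat, Sun): 163 × 2 = 326.
The 1 extra day is Wednesday — none qualify.
Total: 326 + 0 = 326.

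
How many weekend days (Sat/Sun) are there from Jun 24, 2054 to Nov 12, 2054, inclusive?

40

Jun 24, 2054 is a Wednesday.
From Jun 24, 2054 to Nov 12, 2054 is 142 days inclusive.
142 = 7 × 20 + 2, so there are 20 full weeks plus 2 extra days.
Each full week contributes 2 weekend days (Sat, Sun): 20 × 2 = 40.
The 2 extra days are Wed, Thu — none qualify.
Total: 40 + 0 = 40.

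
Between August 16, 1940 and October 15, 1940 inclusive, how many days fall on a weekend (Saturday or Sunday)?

18

August 16, 1940 is a Friday.
The range spans 61 days (inclusive of both endpoints).
61 = 7 × 8 + 5, so there are 8 full weeks plus 5 extra days.
Each full week contributes 2 weekend days (Sat, Sun): 8 × 2 = 16.
The 5 extra days are Friday, Saturday, Sunday, Monday, Tuesday — 2 of them qualify.
Total: 16 + 2 = 18.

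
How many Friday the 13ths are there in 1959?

3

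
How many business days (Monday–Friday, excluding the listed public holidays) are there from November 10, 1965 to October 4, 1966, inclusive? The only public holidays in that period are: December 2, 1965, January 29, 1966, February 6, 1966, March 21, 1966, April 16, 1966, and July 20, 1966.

232

November 10, 1965 is a Wednesday.
That's 329 days from start to end, counting both.
329 = 7 × 47, so the span is exactly 47 full weeks.
Each full week contributes 5 weekdays (Mon–Fri): 47 × 5 = 235.
Total: 235.
Holidays: December 2, 1965 (Thu); January 29, 1966 (Sat); February 6, 1966 (Sun); March 21, 1966 (Mon); April 16, 1966 (Sat); July 20, 1966 (Wed).
3 of the 6 holidays fall on weekdays; the rest are weekends and were already excluded.
Business days: 235 − 3 = 232.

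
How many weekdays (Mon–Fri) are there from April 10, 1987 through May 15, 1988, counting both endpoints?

April 10, 1987 is a Friday.
The range spans 402 days (inclusive of both endpoints).
402 = 7 × 57 + 3, so there are 57 full weeks plus 3 extra days.
Each full week contributes 5 weekdays (Mon–Fri): 57 × 5 = 285.
The 3 extra days are Fri, Sat, Sun — 1 of them qualifies.
Total: 285 + 1 = 286.

286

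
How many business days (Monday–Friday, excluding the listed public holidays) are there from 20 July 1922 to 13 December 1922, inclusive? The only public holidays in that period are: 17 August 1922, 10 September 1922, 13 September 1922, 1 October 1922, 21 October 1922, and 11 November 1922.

103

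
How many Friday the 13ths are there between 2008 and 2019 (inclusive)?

22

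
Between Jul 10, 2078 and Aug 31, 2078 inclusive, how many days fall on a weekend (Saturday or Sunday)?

15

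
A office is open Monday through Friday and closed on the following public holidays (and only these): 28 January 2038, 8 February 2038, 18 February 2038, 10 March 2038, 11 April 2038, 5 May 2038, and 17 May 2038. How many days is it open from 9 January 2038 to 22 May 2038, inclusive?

9 January 2038 is a Saturday.
The range spans 134 days (inclusive of both endpoints).
134 = 7 × 19 + 1, so there are 19 full weeks plus 1 extra day.
Each full week contributes 5 weekdays (Mon–Fri): 19 × 5 = 95.
The 1 extra day is Sat — none qualify.
Total: 95 + 0 = 95.
Holidays: 28 January 2038 (Thu); 8 February 2038 (Mon); 18 February 2038 (Thu); 10 March 2038 (Wed); 11 April 2038 (Sun); 5 May 2038 (Wed); 17 May 2038 (Mon).
6 of the 7 holidays fall on weekdays; the rest are weekends and were already excluded.
Business days: 95 − 6 = 89.

89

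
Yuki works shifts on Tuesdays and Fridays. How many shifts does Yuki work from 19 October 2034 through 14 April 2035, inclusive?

51

19 October 2034 is a Thursday.
That's 178 days from start to end, counting both.
178 = 7 × 25 + 3, so there are 25 full weeks plus 3 extra days.
Each full week contributes 2 days from the set (Tue, Fri): 25 × 2 = 50.
The 3 extra days are Thu, Fri, Sat — 1 of them qualifies.
Total: 50 + 1 = 51.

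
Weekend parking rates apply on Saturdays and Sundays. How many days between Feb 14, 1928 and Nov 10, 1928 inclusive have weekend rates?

77

Feb 14, 1928 is a Tuesday.
From Feb 14, 1928 to Nov 10, 1928 is 271 days inclusive.
271 = 7 × 38 + 5, so there are 38 full weeks plus 5 extra days.
Each full week contributes 2 weekend days (Sat, Sun): 38 × 2 = 76.
The 5 extra days are Tue, Wed, Thu, Fri, Sat — 1 of them qualifies.
Total: 76 + 1 = 77.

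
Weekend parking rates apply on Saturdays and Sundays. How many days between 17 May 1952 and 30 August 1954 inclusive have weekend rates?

240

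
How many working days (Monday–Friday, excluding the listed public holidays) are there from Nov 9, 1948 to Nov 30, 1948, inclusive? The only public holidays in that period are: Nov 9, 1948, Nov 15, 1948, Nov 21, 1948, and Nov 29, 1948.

13

Nov 9, 1948 is a Tuesday.
That's 22 days from start to end, counting both.
22 = 7 × 3 + 1, so there are 3 full weeks plus 1 extra day.
Each full week contributes 5 weekdays (Mon–Fri): 3 × 5 = 15.
The 1 extra day is Tue — 1 of them qualifies.
Total: 15 + 1 = 16.
Holidays: Nov 9, 1948 (Tue); Nov 15, 1948 (Mon); Nov 21, 1948 (Sun); Nov 29, 1948 (Mon).
3 of the 4 holidays fall on weekdays; the rest are weekends and were already excluded.
Business days: 16 − 3 = 13.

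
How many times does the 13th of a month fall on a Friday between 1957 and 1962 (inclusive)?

11

Friday-the-13ths by year:
1957: Sep, Dec
1958: Jun
1959: Feb, Mar, Nov
1960: May
1961: Jan, Oct
1962: Apr, Jul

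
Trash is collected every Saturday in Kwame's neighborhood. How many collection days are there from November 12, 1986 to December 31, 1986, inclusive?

November 12, 1986 is a Wednesday.
From November 12, 1986 to December 31, 1986 is 50 days inclusive.
50 = 7 × 7 + 1, so there are 7 full weeks plus 1 extra day.
Each full week contributes one Saturday: 7 so far.
The 1 extra day is Wednesday — none qualify.
Total: 7 + 0 = 7.

7 Saturdays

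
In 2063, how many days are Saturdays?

1 January 2063 is a Monday.
The range spans 365 days (inclusive of both endpoints).
365 = 7 × 52 + 1, so there are 52 full weeks plus 1 extra day.
Each full week contributes one Saturday: 52 so far.
The 1 extra day is Monday — none qualify.
Total: 52 + 0 = 52.

52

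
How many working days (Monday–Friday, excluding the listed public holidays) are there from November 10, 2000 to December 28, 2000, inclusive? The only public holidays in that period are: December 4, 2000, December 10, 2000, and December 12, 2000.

33 working days

November 10, 2000 is a Friday.
From November 10, 2000 to December 28, 2000 is 49 days inclusive.
49 = 7 × 7, so the span is exactly 7 full weeks.
Each full week contributes 5 weekdays (Mon–Fri): 7 × 5 = 35.
Holidays: December 4, 2000 (Mon); December 10, 2000 (Sun); December 12, 2000 (Tue).
2 of the 3 holidays fall on weekdays; the rest are weekends and were already excluded.
Business days: 35 − 2 = 33.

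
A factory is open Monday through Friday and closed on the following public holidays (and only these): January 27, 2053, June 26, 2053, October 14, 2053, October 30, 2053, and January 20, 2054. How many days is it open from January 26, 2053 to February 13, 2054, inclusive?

January 26, 2053 is a Sunday.
From January 26, 2053 to February 13, 2054 is 384 days inclusive.
384 = 7 × 54 + 6, so there are 54 full weeks plus 6 extra days.
Each full week contributes 5 weekdays (Mon–Fri): 54 × 5 = 270.
The 6 extra days are Sunday, Monday, Tuesday, Wednesday, Thursday, Friday — 5 of them qualify.
Total: 270 + 5 = 275.
Holidays: January 27, 2053 (Mon); June 26, 2053 (Thu); October 14, 2053 (Tue); October 30, 2053 (Thu); January 20, 2054 (Tue).
All 5 holidays fall on weekdays, so subtract 5.
Business days: 275 − 5 = 270.

270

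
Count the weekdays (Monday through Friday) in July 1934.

22 weekdays

July 1, 1934 is a Sunday.
The range spans 31 days (inclusive of both endpoints).
31 = 7 × 4 + 3, so there are 4 full weeks plus 3 extra days.
Each full week contributes 5 weekdays (Mon–Fri): 4 × 5 = 20.
The 3 extra days are Sunday, Monday, Tuesday — 2 of them qualify.
Total: 20 + 2 = 22.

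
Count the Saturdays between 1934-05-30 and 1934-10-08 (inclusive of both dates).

19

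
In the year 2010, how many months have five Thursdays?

A month has five Thursdays exactly when Thursday falls within its first (length − 28) days.
Jan: 31 days, starts Fri → 5 of Fri, Sat, Sun
Feb: 28 days, starts Mon → 5 of (none)
Mar: 31 days, starts Mon → 5 of Mon, Tue, Wed
Apr: 30 days, starts Thu → 5 of Thu, Fri ✓
May: 31 days, starts Sat → 5 of Sat, Sun, Mon
Jun: 30 days, starts Tue → 5 of Tue, Wed
Jul: 31 days, starts Thu → 5 of Thu, Fri, Sat ✓
Aug: 31 days, starts Sun → 5 of Sun, Mon, Tue
Sep: 30 days, starts Wed → 5 of Wed, Thu ✓
Oct: 31 days, starts Fri → 5 of Fri, Sat, Sun
Nov: 30 days, starts Mon → 5 of Mon, Tue
Dec: 31 days, starts Wed → 5 of Wed, Thu, Fri ✓
Months with five Thursdays: Apr, Jul, Sep, Dec.

4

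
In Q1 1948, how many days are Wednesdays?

13

1948-01-01 is a Thursday.
That's 91 days from start to end, counting both.
91 = 7 × 13, so the span is exactly 13 full weeks.
Each full week contributes one Wednesday: 13 so far.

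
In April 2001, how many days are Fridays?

4

Apr 1, 2001 is a Sunday.
The range spans 30 days (inclusive of both endpoints).
30 = 7 × 4 + 2, so there are 4 full weeks plus 2 extra days.
Each full week contributes one Friday: 4 so far.
The 2 extra days are Sunday, Monday — none qualify.
Total: 4 + 0 = 4.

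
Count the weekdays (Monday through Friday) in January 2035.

Jan 1, 2035 is a Monday.
From Jan 1, 2035 to Jan 31, 2035 is 31 days inclusive.
31 = 7 × 4 + 3, so there are 4 full weeks plus 3 extra days.
Each full week contributes 5 weekdays (Mon–Fri): 4 × 5 = 20.
The 3 extra days are Monday, Tuesday, Wednesday — 3 of them qualify.
Total: 20 + 3 = 23.

23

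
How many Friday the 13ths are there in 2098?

1

The 13th falls on a Friday when the month's 13th has weekday Fri.
Jan 13 is Mon; Feb 13 is Thu; Mar 13 is Thu; Apr 13 is Sun; May 13 is Tue; Jun 13 is Fri ✓; Jul 13 is Sun; Aug 13 is Wed; Sep 13 is Sat; Oct 13 is Mon; Nov 13 is Thu; Dec 13 is Sat.
Friday the 13ths: Jun.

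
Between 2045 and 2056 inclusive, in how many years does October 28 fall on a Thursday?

2

Day of week of October 28 in each year:
2045: Sat, 2046: Sun, 2047: Mon, 2048: Wed, 2049: Thu ✓, 2050: Fri, 2051: Sat, 2052: Mon, 2053: Tue, 2054: Wed, 2055: Thu ✓, 2056: Sat
Thursdays: 2049, 2055.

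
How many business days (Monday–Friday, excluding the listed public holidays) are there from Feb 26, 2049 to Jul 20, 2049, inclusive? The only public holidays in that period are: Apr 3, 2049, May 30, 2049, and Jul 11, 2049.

103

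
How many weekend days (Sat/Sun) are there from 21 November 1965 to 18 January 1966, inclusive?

17

21 November 1965 is a Sunday.
From 21 November 1965 to 18 January 1966 is 59 days inclusive.
59 = 7 × 8 + 3, so there are 8 full weeks plus 3 extra days.
Each full week contributes 2 weekend days (Sat, Sun): 8 × 2 = 16.
The 3 extra days are Sunday, Monday, Tuesday — 1 of them qualifies.
Total: 16 + 1 = 17.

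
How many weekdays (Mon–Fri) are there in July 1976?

1976-07-01 is a Thursday.
The range spans 31 days (inclusive of both endpoints).
31 = 7 × 4 + 3, so there are 4 full weeks plus 3 extra days.
Each full week contributes 5 weekdays (Mon–Fri): 4 × 5 = 20.
The 3 extra days are Thursday, Friday, Saturday — 2 of them qualify.
Total: 20 + 2 = 22.

22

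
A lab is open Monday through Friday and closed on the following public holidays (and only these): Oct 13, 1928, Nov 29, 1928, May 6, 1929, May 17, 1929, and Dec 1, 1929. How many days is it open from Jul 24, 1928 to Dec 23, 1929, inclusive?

367 business days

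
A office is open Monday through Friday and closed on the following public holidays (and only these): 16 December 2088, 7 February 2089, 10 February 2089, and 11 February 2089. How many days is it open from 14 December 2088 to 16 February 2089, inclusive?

43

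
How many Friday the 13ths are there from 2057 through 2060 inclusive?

7

Friday-the-13ths by year:
2057: Apr, Jul
2058: Sep, Dec
2059: Jun
2060: Feb, Aug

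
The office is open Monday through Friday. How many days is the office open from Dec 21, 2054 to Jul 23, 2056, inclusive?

415 weekdays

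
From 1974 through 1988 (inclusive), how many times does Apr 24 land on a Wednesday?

2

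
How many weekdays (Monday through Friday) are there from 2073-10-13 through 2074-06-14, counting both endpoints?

175

2073-10-13 is a Friday.
The range spans 245 days (inclusive of both endpoints).
245 = 7 × 35, so the span is exactly 35 full weeks.
Each full week contributes 5 weekdays (Mon–Fri): 35 × 5 = 175.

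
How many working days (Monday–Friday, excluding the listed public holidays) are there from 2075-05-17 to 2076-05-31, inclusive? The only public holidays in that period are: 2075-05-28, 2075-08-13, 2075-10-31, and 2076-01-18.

268 working days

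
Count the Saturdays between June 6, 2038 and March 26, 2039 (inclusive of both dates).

42 Saturdays

June 6, 2038 is a Sunday.
That's 294 days from start to end, counting both.
294 = 7 × 42, so the span is exactly 42 full weeks.
Each full week contributes one Saturday: 42 so far.
Total: 42.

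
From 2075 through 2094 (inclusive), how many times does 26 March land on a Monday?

Day of week of March 26 in each year:
2075: Tue, 2076: Thu, 2077: Fri, 2078: Sat, 2079: Sun, 2080: Tue, 2081: Wed, 2082: Thu, 2083: Fri, 2084: Sun, 2085: Mon ✓, 2086: Tue, 2087: Wed, 2088: Fri, 2089: Sat, 2090: Sun, 2091: Mon ✓, 2092: Wed, 2093: Thu, 2094: Fri
Mondays: 2085, 2091.

2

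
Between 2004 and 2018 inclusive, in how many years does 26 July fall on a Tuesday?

3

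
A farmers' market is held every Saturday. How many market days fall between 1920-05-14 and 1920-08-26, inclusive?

1920-05-14 is a Friday.
That's 105 days from start to end, counting both.
105 = 7 × 15, so the span is exactly 15 full weeks.
Each full week contributes one Saturday: 15 so far.
Total: 15.

15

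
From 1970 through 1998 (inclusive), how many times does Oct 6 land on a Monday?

4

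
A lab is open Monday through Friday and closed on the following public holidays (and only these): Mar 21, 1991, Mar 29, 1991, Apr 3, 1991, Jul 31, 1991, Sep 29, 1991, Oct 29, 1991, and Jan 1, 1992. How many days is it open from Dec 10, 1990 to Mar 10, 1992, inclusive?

Dec 10, 1990 is a Monday.
The range spans 457 days (inclusive of both endpoints).
457 = 7 × 65 + 2, so there are 65 full weeks plus 2 extra days.
Each full week contributes 5 weekdays (Mon–Fri): 65 × 5 = 325.
The 2 extra days are Mon, Tue — 2 of them qualify.
Total: 325 + 2 = 327.
Holidays: Mar 21, 1991 (Thu); Mar 29, 1991 (Fri); Apr 3, 1991 (Wed); Jul 31, 1991 (Wed); Sep 29, 1991 (Sun); Oct 29, 1991 (Tue); Jan 1, 1992 (Wed).
6 of the 7 holidays fall on weekdays; the rest are weekends and were already excluded.
Business days: 327 − 6 = 321.

321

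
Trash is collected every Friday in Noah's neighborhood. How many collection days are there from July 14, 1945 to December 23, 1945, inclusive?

July 14, 1945 is a Saturday.
The range spans 163 days (inclusive of both endpoints).
163 = 7 × 23 + 2, so there are 23 full weeks plus 2 extra days.
Each full week contributes one Friday: 23 so far.
The 2 extra days are Sat, Sun — none qualify.
Total: 23 + 0 = 23.

23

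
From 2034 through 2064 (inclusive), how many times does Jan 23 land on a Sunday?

4

Day of week of January 23 in each year:
2034: Mon, 2035: Tue, 2036: Wed, 2037: Fri, 2038: Sat, 2039: Sun ✓, 2040: Mon, 2041: Wed, 2042: Thu, 2043: Fri, 2044: Sat, 2045: Mon, 2046: Tue, 2047: Wed, 2048: Thu, 2049: Sat, 2050: Sun ✓, 2051: Mon, 2052: Tue, 2053: Thu, 2054: Fri, 2055: Sat, 2056: Sun ✓, 2057: Tue, 2058: Wed, 2059: Thu, 2060: Fri, 2061: Sun ✓, 2062: Mon, 2063: Tue, 2064: Wed
Sundays: 2039, 2050, 2056, 2061.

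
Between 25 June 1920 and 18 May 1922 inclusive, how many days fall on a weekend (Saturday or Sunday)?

198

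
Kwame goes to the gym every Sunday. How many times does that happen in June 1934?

4

Jun 1, 1934 is a Friday.
The range spans 30 days (inclusive of both endpoints).
30 = 7 × 4 + 2, so there are 4 full weeks plus 2 extra days.
Each full week contributes one Sunday: 4 so far.
The 2 extra days are Fri, Sat — none qualify.
Total: 4 + 0 = 4.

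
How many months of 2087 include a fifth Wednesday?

5

A month has five Wednesdays exactly when Wednesday falls within its first (length − 28) days.
Jan: 31 days, starts Wed → 5 of Wed, Thu, Fri ✓
Feb: 28 days, starts Sat → 5 of (none)
Mar: 31 days, starts Sat → 5 of Sat, Sun, Mon
Apr: 30 days, starts Tue → 5 of Tue, Wed ✓
May: 31 days, starts Thu → 5 of Thu, Fri, Sat
Jun: 30 days, starts Sun → 5 of Sun, Mon
Jul: 31 days, starts Tue → 5 of Tue, Wed, Thu ✓
Aug: 31 days, starts Fri → 5 of Fri, Sat, Sun
Sep: 30 days, starts Mon → 5 of Mon, Tue
Oct: 31 days, starts Wed → 5 of Wed, Thu, Fri ✓
Nov: 30 days, starts Sat → 5 of Sat, Sun
Dec: 31 days, starts Mon → 5 of Mon, Tue, Wed ✓
Months with five Wednesdays: Jan, Apr, Jul, Oct, Dec.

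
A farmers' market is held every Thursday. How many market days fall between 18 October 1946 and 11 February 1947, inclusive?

16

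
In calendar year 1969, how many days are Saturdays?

52

Jan 1, 1969 is a Wednesday.
That's 365 days from start to end, counting both.
365 = 7 × 52 + 1, so there are 52 full weeks plus 1 extra day.
Each full week contributes one Saturday: 52 so far.
The 1 extra day is Wednesday — none qualify.
Total: 52 + 0 = 52.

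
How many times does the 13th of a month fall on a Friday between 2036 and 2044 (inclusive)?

16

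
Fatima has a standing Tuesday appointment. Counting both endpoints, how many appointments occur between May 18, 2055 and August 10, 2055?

May 18, 2055 is a Tuesday.
That's 85 days from start to end, counting both.
85 = 7 × 12 + 1, so there are 12 full weeks plus 1 extra day.
Each full week contributes one Tuesday: 12 so far.
The 1 extra day is Tue — 1 of them qualifies.
Total: 12 + 1 = 13.

13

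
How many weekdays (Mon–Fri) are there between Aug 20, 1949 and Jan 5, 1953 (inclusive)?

Aug 20, 1949 is a Saturday.
That's 1235 days from start to end, counting both.
1235 = 7 × 176 + 3, so there are 176 full weeks plus 3 extra days.
Each full week contributes 5 weekdays (Mon–Fri): 176 × 5 = 880.
The 3 extra days are Saturday, Sunday, Monday — 1 of them qualifies.
Total: 880 + 1 = 881.

881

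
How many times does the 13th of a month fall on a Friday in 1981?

The 13th falls on a Friday when the month's 13th has weekday Fri.
Jan 13 is Tue; Feb 13 is Fri ✓; Mar 13 is Fri ✓; Apr 13 is Mon; May 13 is Wed; Jun 13 is Sat; Jul 13 is Mon; Aug 13 is Thu; Sep 13 is Sun; Oct 13 is Tue; Nov 13 is Fri ✓; Dec 13 is Sun.
Friday the 13ths: Feb, Mar, Nov.

3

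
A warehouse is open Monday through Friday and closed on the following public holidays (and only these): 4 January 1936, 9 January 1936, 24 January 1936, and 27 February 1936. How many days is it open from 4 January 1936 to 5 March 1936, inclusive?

41 working days

4 January 1936 is a Saturday.
The range spans 62 days (inclusive of both endpoints).
62 = 7 × 8 + 6, so there are 8 full weeks plus 6 extra days.
Each full week contributes 5 weekdays (Mon–Fri): 8 × 5 = 40.
The 6 extra days are Sat, Sun, Mon, Tue, Wed, Thu — 4 of them qualify.
Total: 40 + 4 = 44.
Holidays: 4 January 1936 (Sat); 9 January 1936 (Thu); 24 January 1936 (Fri); 27 February 1936 (Thu).
3 of the 4 holidays fall on weekdays; the rest are weekends and were already excluded.
Business days: 44 − 3 = 41.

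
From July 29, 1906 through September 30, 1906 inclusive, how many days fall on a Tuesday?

July 29, 1906 is a Sunday.
The range spans 64 days (inclusive of both endpoints).
64 = 7 × 9 + 1, so there are 9 full weeks plus 1 extra day.
Each full week contributes one Tuesday: 9 so far.
The 1 extra day is Sun — none qualify.
Total: 9 + 0 = 9.

9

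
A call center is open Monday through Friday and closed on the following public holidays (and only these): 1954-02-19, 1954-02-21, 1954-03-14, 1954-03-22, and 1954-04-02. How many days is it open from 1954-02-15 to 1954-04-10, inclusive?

1954-02-15 is a Monday.
The range spans 55 days (inclusive of both endpoints).
55 = 7 × 7 + 6, so there are 7 full weeks plus 6 extra days.
Each full week contributes 5 weekdays (Mon–Fri): 7 × 5 = 35.
The 6 extra days are Monday, Tuesday, Wednesday, Thursday, Friday, Saturday — 5 of them qualify.
Total: 35 + 5 = 40.
Holidays: 1954-02-19 (Fri); 1954-02-21 (Sun); 1954-03-14 (Sun); 1954-03-22 (Mon); 1954-04-02 (Fri).
3 of the 5 holidays fall on weekdays; the rest are weekends and were already excluded.
Business days: 40 − 3 = 37.

37 business days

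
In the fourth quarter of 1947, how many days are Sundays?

1947-10-01 is a Wednesday.
That's 92 days from start to end, counting both.
92 = 7 × 13 + 1, so there are 13 full weeks plus 1 extra day.
Each full week contributes one Sunday: 13 so far.
The 1 extra day is Wednesday — none qualify.
Total: 13 + 0 = 13.

13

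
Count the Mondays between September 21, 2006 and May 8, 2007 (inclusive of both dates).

September 21, 2006 is a Thursday.
That's 230 days from start to end, counting both.
230 = 7 × 32 + 6, so there are 32 full weeks plus 6 extra days.
Each full week contributes one Monday: 32 so far.
The 6 extra days are Thu, Fri, Sat, Sun, Mon, Tue — 1 of them qualifies.
Total: 32 + 1 = 33.

33 Mondays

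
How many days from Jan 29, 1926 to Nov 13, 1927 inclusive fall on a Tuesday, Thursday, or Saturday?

280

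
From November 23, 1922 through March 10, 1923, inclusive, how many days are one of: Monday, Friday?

31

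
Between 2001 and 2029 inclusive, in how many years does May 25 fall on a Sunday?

4

Day of week of May 25 in each year:
2001: Fri, 2002: Sat, 2003: Sun ✓, 2004: Tue, 2005: Wed, 2006: Thu, 2007: Fri, 2008: Sun ✓, 2009: Mon, 2010: Tue, 2011: Wed, 2012: Fri, 2013: Sat, 2014: Sun ✓, 2015: Mon, 2016: Wed, 2017: Thu, 2018: Fri, 2019: Sat, 2020: Mon, 2021: Tue, 2022: Wed, 2023: Thu, 2024: Sat, 2025: Sun ✓, 2026: Mon, 2027: Tue, 2028: Thu, 2029: Fri
Sundays: 2003, 2008, 2014, 2025.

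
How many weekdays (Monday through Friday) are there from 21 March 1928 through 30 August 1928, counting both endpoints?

117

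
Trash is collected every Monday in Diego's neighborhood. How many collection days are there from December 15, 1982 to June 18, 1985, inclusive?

December 15, 1982 is a Wednesday.
The range spans 917 days (inclusive of both endpoints).
917 = 7 × 131, so the span is exactly 131 full weeks.
Each full week contributes one Monday: 131 so far.
Total: 131.

131 Mondays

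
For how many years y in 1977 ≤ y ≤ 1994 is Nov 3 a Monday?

Day of week of November 3 in each year:
1977: Thu, 1978: Fri, 1979: Sat, 1980: Mon ✓, 1981: Tue, 1982: Wed, 1983: Thu, 1984: Sat, 1985: Sun, 1986: Mon ✓, 1987: Tue, 1988: Thu, 1989: Fri, 1990: Sat, 1991: Sun, 1992: Tue, 1993: Wed, 1994: Thu
Mondays: 1980, 1986.

2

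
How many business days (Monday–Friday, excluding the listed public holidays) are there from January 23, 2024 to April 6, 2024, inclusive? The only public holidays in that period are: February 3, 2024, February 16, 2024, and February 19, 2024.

52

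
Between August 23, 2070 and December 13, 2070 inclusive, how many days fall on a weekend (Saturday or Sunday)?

33

August 23, 2070 is a Saturday.
The range spans 113 days (inclusive of both endpoints).
113 = 7 × 16 + 1, so there are 16 full weeks plus 1 extra day.
Each full week contributes 2 weekend days (Sat, Sun): 16 × 2 = 32.
The 1 extra day is Sat — 1 of them qualifies.
Total: 32 + 1 = 33.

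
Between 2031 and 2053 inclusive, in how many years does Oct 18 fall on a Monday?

Day of week of October 18 in each year:
2031: Sat, 2032: Mon ✓, 2033: Tue, 2034: Wed, 2035: Thu, 2036: Sat, 2037: Sun, 2038: Mon ✓, 2039: Tue, 2040: Thu, 2041: Fri, 2042: Sat, 2043: Sun, 2044: Tue, 2045: Wed, 2046: Thu, 2047: Fri, 2048: Sun, 2049: Mon ✓, 2050: Tue, 2051: Wed, 2052: Fri, 2053: Sat
Mondays: 2032, 2038, 2049.

3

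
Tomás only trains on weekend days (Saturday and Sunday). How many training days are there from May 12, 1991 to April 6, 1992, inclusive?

95

May 12, 1991 is a Sunday.
From May 12, 1991 to April 6, 1992 is 331 days inclusive.
331 = 7 × 47 + 2, so there are 47 full weeks plus 2 extra days.
Each full week contributes 2 weekend days (Sat, Sun): 47 × 2 = 94.
The 2 extra days are Sun, Mon — 1 of them qualifies.
Total: 94 + 1 = 95.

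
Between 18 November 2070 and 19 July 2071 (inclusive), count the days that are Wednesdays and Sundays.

70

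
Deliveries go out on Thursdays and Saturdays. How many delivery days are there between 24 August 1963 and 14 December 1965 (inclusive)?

241

24 August 1963 is a Saturday.
That's 844 days from start to end, counting both.
844 = 7 × 120 + 4, so there are 120 full weeks plus 4 extra days.
Each full week contributes 2 days from the set (Thu, Sat): 120 × 2 = 240.
The 4 extra days are Sat, Sun, Mon, Tue — 1 of them qualifies.
Total: 240 + 1 = 241.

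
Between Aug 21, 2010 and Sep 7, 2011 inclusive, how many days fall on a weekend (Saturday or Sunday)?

Aug 21, 2010 is a Saturday.
The range spans 383 days (inclusive of both endpoints).
383 = 7 × 54 + 5, so there are 54 full weeks plus 5 extra days.
Each full week contributes 2 weekend days (Sat, Sun): 54 × 2 = 108.
The 5 extra days are Saturday, Sunday, Monday, Tuesday, Wednesday — 2 of them qualify.
Total: 108 + 2 = 110.

110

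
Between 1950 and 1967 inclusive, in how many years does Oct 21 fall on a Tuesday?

Day of week of October 21 in each year:
1950: Sat, 1951: Sun, 1952: Tue ✓, 1953: Wed, 1954: Thu, 1955: Fri, 1956: Sun, 1957: Mon, 1958: Tue ✓, 1959: Wed, 1960: Fri, 1961: Sat, 1962: Sun, 1963: Mon, 1964: Wed, 1965: Thu, 1966: Fri, 1967: Sat
Tuesdays: 1952, 1958.

2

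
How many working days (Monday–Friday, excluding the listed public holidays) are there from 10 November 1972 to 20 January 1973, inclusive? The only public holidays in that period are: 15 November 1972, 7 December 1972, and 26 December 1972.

10 November 1972 is a Friday.
From 10 November 1972 to 20 January 1973 is 72 days inclusive.
72 = 7 × 10 + 2, so there are 10 full weeks plus 2 extra days.
Each full week contributes 5 weekdays (Mon–Fri): 10 × 5 = 50.
The 2 extra days are Fri, Sat — 1 of them qualifies.
Total: 50 + 1 = 51.
Holidays: 15 November 1972 (Wed); 7 December 1972 (Thu); 26 December 1972 (Tue).
All 3 holidays fall on weekdays, so subtract 3.
Business days: 51 − 3 = 48.

48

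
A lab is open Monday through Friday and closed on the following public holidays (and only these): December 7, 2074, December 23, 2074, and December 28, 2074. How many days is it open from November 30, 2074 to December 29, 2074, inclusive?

November 30, 2074 is a Friday.
The range spans 30 days (inclusive of both endpoints).
30 = 7 × 4 + 2, so there are 4 full weeks plus 2 extra days.
Each full week contributes 5 weekdays (Mon–Fri): 4 × 5 = 20.
The 2 extra days are Friday, Saturday — 1 of them qualifies.
Total: 20 + 1 = 21.
Holidays: December 7, 2074 (Fri); December 23, 2074 (Sun); December 28, 2074 (Fri).
2 of the 3 holidays fall on weekdays; the rest are weekends and were already excluded.
Business days: 21 − 2 = 19.

19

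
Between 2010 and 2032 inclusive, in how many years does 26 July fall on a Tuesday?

3

Day of week of July 26 in each year:
2010: Mon, 2011: Tue ✓, 2012: Thu, 2013: Fri, 2014: Sat, 2015: Sun, 2016: Tue ✓, 2017: Wed, 2018: Thu, 2019: Fri, 2020: Sun, 2021: Mon, 2022: Tue ✓, 2023: Wed, 2024: Fri, 2025: Sat, 2026: Sun, 2027: Mon, 2028: Wed, 2029: Thu, 2030: Fri, 2031: Sat, 2032: Mon
Tuesdays: 2011, 2016, 2022.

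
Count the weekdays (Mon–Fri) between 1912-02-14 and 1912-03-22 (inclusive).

28

1912-02-14 is a Wednesday.
The range spans 38 days (inclusive of both endpoints).
38 = 7 × 5 + 3, so there are 5 full weeks plus 3 extra days.
Each full week contributes 5 weekdays (Mon–Fri): 5 × 5 = 25.
The 3 extra days are Wed, Thu, Fri — 3 of them qualify.
Total: 25 + 3 = 28.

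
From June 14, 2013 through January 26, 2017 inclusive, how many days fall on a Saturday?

June 14, 2013 is a Friday.
That's 1323 days from start to end, counting both.
1323 = 7 × 189, so the span is exactly 189 full weeks.
Each full week contributes one Saturday: 189 so far.

189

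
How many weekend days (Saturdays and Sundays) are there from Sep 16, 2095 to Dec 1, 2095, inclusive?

22

Sep 16, 2095 is a Friday.
From Sep 16, 2095 to Dec 1, 2095 is 77 days inclusive.
77 = 7 × 11, so the span is exactly 11 full weeks.
Each full week contributes 2 weekend days (Sat, Sun): 11 × 2 = 22.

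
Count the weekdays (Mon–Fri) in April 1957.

1 April 1957 is a Monday.
That's 30 days from start to end, counting both.
30 = 7 × 4 + 2, so there are 4 full weeks plus 2 extra days.
Each full week contributes 5 weekdays (Mon–Fri): 4 × 5 = 20.
The 2 extra days are Monday, Tuesday — 2 of them qualify.
Total: 20 + 2 = 22.

22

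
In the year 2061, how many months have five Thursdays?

4

A month has five Thursdays exactly when Thursday falls within its first (length − 28) days.
Jan: 31 days, starts Sat → 5 of Sat, Sun, Mon
Feb: 28 days, starts Tue → 5 of (none)
Mar: 31 days, starts Tue → 5 of Tue, Wed, Thu ✓
Apr: 30 days, starts Fri → 5 of Fri, Sat
May: 31 days, starts Sun → 5 of Sun, Mon, Tue
Jun: 30 days, starts Wed → 5 of Wed, Thu ✓
Jul: 31 days, starts Fri → 5 of Fri, Sat, Sun
Aug: 31 days, starts Mon → 5 of Mon, Tue, Wed
Sep: 30 days, starts Thu → 5 of Thu, Fri ✓
Oct: 31 days, starts Sat → 5 of Sat, Sun, Mon
Nov: 30 days, starts Tue → 5 of Tue, Wed
Dec: 31 days, starts Thu → 5 of Thu, Fri, Sat ✓
Months with five Thursdays: Mar, Jun, Sep, Dec.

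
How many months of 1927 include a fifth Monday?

A month has five Mondays exactly when Monday falls within its first (length − 28) days.
Jan: 31 days, starts Sat → 5 of Sat, Sun, Mon ✓
Feb: 28 days, starts Tue → 5 of (none)
Mar: 31 days, starts Tue → 5 of Tue, Wed, Thu
Apr: 30 days, starts Fri → 5 of Fri, Sat
May: 31 days, starts Sun → 5 of Sun, Mon, Tue ✓
Jun: 30 days, starts Wed → 5 of Wed, Thu
Jul: 31 days, starts Fri → 5 of Fri, Sat, Sun
Aug: 31 days, starts Mon → 5 of Mon, Tue, Wed ✓
Sep: 30 days, starts Thu → 5 of Thu, Fri
Oct: 31 days, starts Sat → 5 of Sat, Sun, Mon ✓
Nov: 30 days, starts Tue → 5 of Tue, Wed
Dec: 31 days, starts Thu → 5 of Thu, Fri, Sat
Months with five Mondays: Jan, May, Aug, Oct.

4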